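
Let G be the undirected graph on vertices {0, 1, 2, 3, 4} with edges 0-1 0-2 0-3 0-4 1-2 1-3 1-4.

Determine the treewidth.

A width-2 tree decomposition is:
Bags: B1 = {0, 1, 3}  B2 = {0, 1, 4}  B3 = {0, 1, 2}
Tree: B1–B2, B1–B3
Every bag has size at most 3, so the width is 3 − 1 = 2 and tw(G) ≤ 2. Conversely, {0, 1, 2} is a clique of size 3, and the vertices of any clique must share a bag in every tree decomposition; so some bag has ≥ 3 vertices and tw(G) ≥ 2. Therefore the treewidth is 2.

2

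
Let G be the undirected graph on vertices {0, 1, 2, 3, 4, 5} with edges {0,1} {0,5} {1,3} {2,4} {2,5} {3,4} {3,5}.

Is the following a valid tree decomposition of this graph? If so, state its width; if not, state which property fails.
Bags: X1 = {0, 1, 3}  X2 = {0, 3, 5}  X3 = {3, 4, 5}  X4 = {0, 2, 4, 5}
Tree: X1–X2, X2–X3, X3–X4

A tree decomposition must satisfy three properties: every vertex lies in some bag; for every edge, both endpoints lie together in some bag; and for every vertex, the bags containing it form a connected subtree. Here bags containing vertex 0 are not connected in the tree, so the decomposition is invalid.

No — bags containing vertex 0 are not connected in the tree.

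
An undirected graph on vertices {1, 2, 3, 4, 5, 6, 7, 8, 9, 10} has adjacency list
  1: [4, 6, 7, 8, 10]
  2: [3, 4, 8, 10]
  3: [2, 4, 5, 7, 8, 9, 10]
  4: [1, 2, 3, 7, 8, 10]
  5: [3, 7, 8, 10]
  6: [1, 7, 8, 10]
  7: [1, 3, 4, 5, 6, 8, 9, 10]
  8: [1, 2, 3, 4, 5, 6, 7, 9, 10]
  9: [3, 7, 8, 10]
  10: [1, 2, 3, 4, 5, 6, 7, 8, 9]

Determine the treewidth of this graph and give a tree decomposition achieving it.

Treewidth 4.
One optimal decomposition is:
Bags: B1 = {3, 4, 7, 8, 10}  B2 = {1, 4, 7, 8, 10}  B3 = {1, 6, 7, 8, 10}  B4 = {3, 7, 8, 9, 10}  B5 = {3, 5, 7, 8, 10}  B6 = {2, 3, 4, 8, 10}
Tree: B1–B2, B2–B3, B1–B4, B4–B5, B1–B6

Every bag has size at most 5, so the width is 5 − 1 = 4 and tw(G) ≤ 4. For the lower bound, the 5 vertices {2, 3, 4, 8, 10} are pairwise adjacent, and any tree decomposition puts a clique entirely inside one bag — forcing width ≥ 4. Therefore the treewidth is 4.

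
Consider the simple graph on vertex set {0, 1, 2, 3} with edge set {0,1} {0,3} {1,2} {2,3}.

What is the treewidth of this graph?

A width-2 tree decomposition is:
Bags: B1 = {1, 2, 3}  B2 = {0, 1, 3}
Tree: B1–B2
The largest bag has 3 vertices, giving width 2; this decomposition certifies tw(G) ≤ 2. For the lower bound, G contains the cycle 3–2–1–0–3, so G is not a forest; only forests have treewidth ≤ 1, hence tw(G) ≥ 2. Therefore the treewidth is 2.

2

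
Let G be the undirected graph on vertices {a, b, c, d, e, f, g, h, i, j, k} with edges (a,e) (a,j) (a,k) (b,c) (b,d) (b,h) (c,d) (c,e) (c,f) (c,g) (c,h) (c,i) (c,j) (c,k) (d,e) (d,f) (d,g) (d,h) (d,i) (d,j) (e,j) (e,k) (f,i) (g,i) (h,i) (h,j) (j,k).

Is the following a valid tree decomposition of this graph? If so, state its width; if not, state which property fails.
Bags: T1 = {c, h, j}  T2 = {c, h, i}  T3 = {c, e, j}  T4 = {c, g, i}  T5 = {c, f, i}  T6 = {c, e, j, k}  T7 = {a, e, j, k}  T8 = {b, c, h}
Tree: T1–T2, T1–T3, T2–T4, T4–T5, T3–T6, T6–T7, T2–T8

No — vertex d appears in no bag.

A tree decomposition must satisfy three properties: every vertex lies in some bag; for every edge, both endpoints lie together in some bag; and for every vertex, the bags containing it form a connected subtree. Here vertex d appears in no bag, so the decomposition is invalid.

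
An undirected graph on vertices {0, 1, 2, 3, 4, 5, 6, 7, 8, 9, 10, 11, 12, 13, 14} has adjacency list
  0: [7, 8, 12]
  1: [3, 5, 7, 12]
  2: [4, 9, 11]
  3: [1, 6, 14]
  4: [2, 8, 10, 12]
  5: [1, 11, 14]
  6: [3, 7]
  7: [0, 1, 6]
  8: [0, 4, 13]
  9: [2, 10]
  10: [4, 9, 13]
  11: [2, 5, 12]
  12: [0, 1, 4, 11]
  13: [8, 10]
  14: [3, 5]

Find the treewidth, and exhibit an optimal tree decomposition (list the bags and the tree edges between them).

Treewidth 3.
One such decomposition:
Bags: B1 = {3, 5, 6, 14}  B2 = {1, 3, 5, 6}  B3 = {1, 5, 6, 7}  B4 = {1, 5, 7, 11}  B5 = {1, 7, 11, 12}  B6 = {0, 7, 11, 12}  B7 = {0, 2, 11, 12}  B8 = {0, 2, 4, 12}  B9 = {0, 2, 4, 8}  B10 = {2, 4, 8, 9}  B11 = {4, 8, 9, 10}  B12 = {8, 9, 10, 13}
Tree: B1–B2, B2–B3, B3–B4, B4–B5, B5–B6, B6–B7, B7–B8, B8–B9, B9–B10, B10–B11, B11–B12

The largest bag has 4 vertices, giving width 3; this decomposition certifies tw(G) ≤ 3. For the lower bound: the 4 vertex sets {3,6,14}, {5}, {1}, {0,7,11,12} are disjoint, each induces a connected subgraph, and every pair is joined by at least one edge of G. Contracting each set to a single vertex therefore yields K_{4} as a minor, and since treewidth is minor-monotone, tw(G) ≥ tw(K_{4}) = 3. Hence tw(G) = 3 exactly.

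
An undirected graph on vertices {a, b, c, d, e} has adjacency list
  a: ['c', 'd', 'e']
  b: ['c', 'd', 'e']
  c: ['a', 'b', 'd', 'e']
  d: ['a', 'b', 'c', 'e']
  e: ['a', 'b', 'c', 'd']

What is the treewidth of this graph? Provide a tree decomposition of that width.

Every bag has size at most 4, so the width is 4 − 1 = 3 and tw(G) ≤ 3. Conversely, {a, c, d, e} is a clique of size 4, and the vertices of any clique must share a bag in every tree decomposition; so some bag has ≥ 4 vertices and tw(G) ≥ 3. Combining the bounds, tw(G) = 3.

Treewidth 3.
One such decomposition:
Bags: B1 = {a, c, d, e}  B2 = {b, c, d, e}
Tree: B1–B2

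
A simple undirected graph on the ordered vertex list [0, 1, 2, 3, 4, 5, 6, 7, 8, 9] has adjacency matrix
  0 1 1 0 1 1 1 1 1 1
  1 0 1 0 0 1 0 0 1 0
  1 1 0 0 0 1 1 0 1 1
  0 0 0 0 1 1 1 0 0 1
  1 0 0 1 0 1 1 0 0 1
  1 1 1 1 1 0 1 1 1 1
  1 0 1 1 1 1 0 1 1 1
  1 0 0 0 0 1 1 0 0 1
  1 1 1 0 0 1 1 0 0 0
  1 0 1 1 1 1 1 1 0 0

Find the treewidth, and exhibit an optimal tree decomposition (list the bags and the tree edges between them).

Every bag has size at most 5, so the width is 5 − 1 = 4 and tw(G) ≤ 4. For the lower bound, the 5 vertices {0, 1, 2, 5, 8} are pairwise adjacent, and any tree decomposition puts a clique entirely inside one bag — forcing width ≥ 4. The upper and lower bounds meet at 4, so that is the treewidth.

Treewidth 4.
One such decomposition:
Bags: B1 = {0, 2, 5, 6, 9}  B2 = {0, 5, 6, 7, 9}  B3 = {0, 4, 5, 6, 9}  B4 = {0, 2, 5, 6, 8}  B5 = {3, 4, 5, 6, 9}  B6 = {0, 1, 2, 5, 8}
Tree: B1–B2, B2–B3, B1–B4, B3–B5, B4–B6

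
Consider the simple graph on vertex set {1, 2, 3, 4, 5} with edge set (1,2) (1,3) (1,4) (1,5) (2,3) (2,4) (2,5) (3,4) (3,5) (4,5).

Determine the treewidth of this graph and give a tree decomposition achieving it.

A single bag containing all 5 vertices is trivially a valid decomposition of width 4. For the lower bound, the 5 vertices {1, 2, 3, 4, 5} are pairwise adjacent, and any tree decomposition puts a clique entirely inside one bag — forcing width ≥ 4. Combining the bounds, tw(G) = 4.

Treewidth 4.
One such decomposition:
Bags: B1 = {1, 2, 3, 4, 5}
Tree: (single bag)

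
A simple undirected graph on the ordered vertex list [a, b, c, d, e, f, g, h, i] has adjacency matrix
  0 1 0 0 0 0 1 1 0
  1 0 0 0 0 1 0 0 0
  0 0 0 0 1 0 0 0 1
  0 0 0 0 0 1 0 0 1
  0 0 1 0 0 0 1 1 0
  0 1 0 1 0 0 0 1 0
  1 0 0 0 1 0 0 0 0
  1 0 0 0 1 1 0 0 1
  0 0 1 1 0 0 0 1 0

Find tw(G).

A width-3 tree decomposition is:
Bags: B1 = {c, d, e, i}  B2 = {d, e, h, i}  B3 = {d, e, f, h}  B4 = {e, f, g, h}  B5 = {a, f, g, h}  B6 = {a, b, f, g}
Tree: B1–B2, B2–B3, B3–B4, B4–B5, B5–B6
Every bag has size at most 4, so the width is 4 − 1 = 3 and tw(G) ≤ 3. For the lower bound: the 4 vertex sets {c,d,i}, {e}, {h}, {a,b,f,g} are disjoint, each induces a connected subgraph, and every pair is joined by at least one edge of G. Contracting each set to a single vertex therefore yields K_{4} as a minor, and since treewidth is minor-monotone, tw(G) ≥ tw(K_{4}) = 3. The upper and lower bounds meet at 3, so that is the treewidth.

3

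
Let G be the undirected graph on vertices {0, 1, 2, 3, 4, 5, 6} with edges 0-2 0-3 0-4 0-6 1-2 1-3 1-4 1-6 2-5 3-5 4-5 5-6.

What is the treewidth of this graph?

A width-3 tree decomposition is:
Bags: B1 = {0, 1, 3, 5}  B2 = {0, 1, 2, 5}  B3 = {0, 1, 4, 5}  B4 = {0, 1, 5, 6}
Tree: B1–B2, B2–B3, B3–B4
Every bag has size at most 4, so the width is 4 − 1 = 3 and tw(G) ≤ 3. For the lower bound: the 4 vertex sets {3,5}, {0,2}, {1}, {4} are disjoint, each induces a connected subgraph, and every pair is joined by at least one edge of G. Contracting each set to a single vertex therefore yields K_{4} as a minor, and since treewidth is minor-monotone, tw(G) ≥ tw(K_{4}) = 3. The upper and lower bounds meet at 3, so that is the treewidth.

3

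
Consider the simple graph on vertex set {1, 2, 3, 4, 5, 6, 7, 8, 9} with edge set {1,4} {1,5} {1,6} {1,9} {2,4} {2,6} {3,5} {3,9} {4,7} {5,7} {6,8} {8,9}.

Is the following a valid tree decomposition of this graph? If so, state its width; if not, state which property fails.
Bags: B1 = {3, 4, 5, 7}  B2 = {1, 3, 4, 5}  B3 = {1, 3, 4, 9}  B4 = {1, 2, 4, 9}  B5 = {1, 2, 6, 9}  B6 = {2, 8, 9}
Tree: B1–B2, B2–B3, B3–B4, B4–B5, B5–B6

A tree decomposition must satisfy three properties: every vertex lies in some bag; for every edge, both endpoints lie together in some bag; and for every vertex, the bags containing it form a connected subtree. Here edge (6,8) lies in no bag, so the decomposition is invalid.

No — edge (6,8) lies in no bag.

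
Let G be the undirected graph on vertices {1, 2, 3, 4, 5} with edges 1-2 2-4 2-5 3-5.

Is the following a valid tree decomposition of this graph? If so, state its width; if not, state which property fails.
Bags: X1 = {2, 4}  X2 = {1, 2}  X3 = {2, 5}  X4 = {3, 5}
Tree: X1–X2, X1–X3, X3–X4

Every vertex of G appears in some bag (union = {1, 2, 3, 4, 5}); every edge is covered by a bag; and for each vertex v the set of bags containing v is connected in the bag tree. The decomposition is therefore valid. The largest bag has 2 vertices, so the width is 1.

Yes; width 1.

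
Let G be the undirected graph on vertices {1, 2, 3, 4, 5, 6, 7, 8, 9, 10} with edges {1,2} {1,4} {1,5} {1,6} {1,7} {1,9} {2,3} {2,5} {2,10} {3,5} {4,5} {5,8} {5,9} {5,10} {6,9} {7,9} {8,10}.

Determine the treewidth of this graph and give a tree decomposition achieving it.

The largest bag has 3 vertices, giving width 2; this decomposition certifies tw(G) ≤ 2. Conversely, {5, 8, 10} is a clique of size 3, and the vertices of any clique must share a bag in every tree decomposition; so some bag has ≥ 3 vertices and tw(G) ≥ 2. The upper and lower bounds meet at 2, so that is the treewidth.

Treewidth 2.
One optimal decomposition is:
Bags: B1 = {1, 2, 5}  B2 = {1, 5, 9}  B3 = {1, 4, 5}  B4 = {2, 5, 10}  B5 = {2, 3, 5}  B6 = {5, 8, 10}  B7 = {1, 7, 9}  B8 = {1, 6, 9}
Tree: B1–B2, B2–B3, B1–B4, B4–B5, B4–B6, B2–B7, B2–B8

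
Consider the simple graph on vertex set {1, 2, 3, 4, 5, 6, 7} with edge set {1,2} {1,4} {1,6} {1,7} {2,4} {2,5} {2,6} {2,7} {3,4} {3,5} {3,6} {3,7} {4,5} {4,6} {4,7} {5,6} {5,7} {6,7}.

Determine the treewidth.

A width-4 tree decomposition is:
Bags: B1 = {2, 4, 5, 6, 7}  B2 = {1, 2, 4, 6, 7}  B3 = {3, 4, 5, 6, 7}
Tree: B1–B2, B1–B3
Each bag holds 5 vertices, so the decomposition has width 4, which upper-bounds the treewidth. For the lower bound, the 5 vertices {1, 2, 4, 6, 7} are pairwise adjacent, and any tree decomposition puts a clique entirely inside one bag — forcing width ≥ 4. The upper and lower bounds meet at 4, so that is the treewidth.

4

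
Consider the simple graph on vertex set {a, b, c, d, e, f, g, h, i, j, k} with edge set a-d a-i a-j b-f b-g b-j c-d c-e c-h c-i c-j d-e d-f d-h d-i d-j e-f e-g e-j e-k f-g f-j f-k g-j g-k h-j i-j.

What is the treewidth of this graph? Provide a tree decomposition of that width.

Treewidth 3.
Bags: B1 = {d, e, f, j}  B2 = {e, f, g, j}  B3 = {c, d, e, j}  B4 = {c, d, i, j}  B5 = {a, d, i, j}  B6 = {b, f, g, j}  B7 = {e, f, g, k}  B8 = {c, d, h, j}
Tree: B1–B2, B1–B3, B3–B4, B4–B5, B2–B6, B2–B7, B4–B8

Every bag has size at most 4, so the width is 4 − 1 = 3 and tw(G) ≤ 3. Conversely, {a, d, i, j} is a clique of size 4, and the vertices of any clique must share a bag in every tree decomposition; so some bag has ≥ 4 vertices and tw(G) ≥ 3. The upper and lower bounds meet at 3, so that is the treewidth.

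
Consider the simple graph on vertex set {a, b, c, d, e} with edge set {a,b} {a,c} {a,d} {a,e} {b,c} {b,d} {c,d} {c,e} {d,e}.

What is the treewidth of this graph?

A width-3 tree decomposition is:
Bags: B1 = {a, c, d, e}  B2 = {a, b, c, d}
Tree: B1–B2
Each bag holds 4 vertices, so the decomposition has width 3, which upper-bounds the treewidth. For the lower bound, the 4 vertices {a, c, d, e} are pairwise adjacent, and any tree decomposition puts a clique entirely inside one bag — forcing width ≥ 3. Combining the bounds, tw(G) = 3.

3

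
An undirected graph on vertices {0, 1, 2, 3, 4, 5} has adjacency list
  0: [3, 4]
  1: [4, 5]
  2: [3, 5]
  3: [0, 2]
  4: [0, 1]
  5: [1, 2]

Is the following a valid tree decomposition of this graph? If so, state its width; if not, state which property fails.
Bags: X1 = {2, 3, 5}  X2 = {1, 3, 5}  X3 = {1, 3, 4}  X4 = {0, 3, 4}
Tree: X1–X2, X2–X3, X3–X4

Yes; width 2.

Every vertex of G appears in some bag (union = {0, 1, 2, 3, 4, 5}); every edge is covered by a bag; and for each vertex v the set of bags containing v is connected in the bag tree. The decomposition is therefore valid. The largest bag has 3 vertices, so the width is 2.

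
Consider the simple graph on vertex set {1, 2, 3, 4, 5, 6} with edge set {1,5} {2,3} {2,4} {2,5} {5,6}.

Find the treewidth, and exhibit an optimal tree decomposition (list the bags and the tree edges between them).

Each bag holds 2 vertices, so the decomposition has width 1, which upper-bounds the treewidth. Since G has at least one edge (e.g. 2–3), it is not an edgeless graph, so tw(G) ≥ 1. Combining the bounds, tw(G) = 1.

Treewidth 1.
Bags: B1 = {2, 3}  B2 = {2, 5}  B3 = {5, 6}  B4 = {1, 5}  B5 = {2, 4}
Tree: B1–B2, B2–B3, B2–B4, B2–B5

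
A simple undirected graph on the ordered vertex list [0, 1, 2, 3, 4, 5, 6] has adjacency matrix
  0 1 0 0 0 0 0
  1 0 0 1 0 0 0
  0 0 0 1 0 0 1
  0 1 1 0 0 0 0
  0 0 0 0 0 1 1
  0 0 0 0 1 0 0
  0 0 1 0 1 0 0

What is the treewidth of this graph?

1

A width-1 tree decomposition is:
Bags: B1 = {0, 1}  B2 = {1, 3}  B3 = {2, 3}  B4 = {2, 6}  B5 = {4, 6}  B6 = {4, 5}
Tree: B1–B2, B2–B3, B3–B4, B4–B5, B5–B6
The largest bag has 2 vertices, giving width 1; this decomposition certifies tw(G) ≤ 1. G has an edge, so its treewidth is at least 1. Therefore the treewidth is 1.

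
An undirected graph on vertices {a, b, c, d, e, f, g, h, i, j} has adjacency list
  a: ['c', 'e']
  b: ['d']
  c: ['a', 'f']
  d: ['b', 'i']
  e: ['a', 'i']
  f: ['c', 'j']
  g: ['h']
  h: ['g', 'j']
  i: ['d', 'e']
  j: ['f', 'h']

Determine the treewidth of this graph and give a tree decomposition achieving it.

Treewidth 1.
Bags: B1 = {b, d}  B2 = {d, i}  B3 = {e, i}  B4 = {a, e}  B5 = {a, c}  B6 = {c, f}  B7 = {f, j}  B8 = {h, j}  B9 = {g, h}
Tree: B1–B2, B2–B3, B3–B4, B4–B5, B5–B6, B6–B7, B7–B8, B8–B9

The largest bag has 2 vertices, giving width 1; this decomposition certifies tw(G) ≤ 1. Any graph with an edge has treewidth ≥ 1, and G has the edge b–d. Combining the bounds, tw(G) = 1.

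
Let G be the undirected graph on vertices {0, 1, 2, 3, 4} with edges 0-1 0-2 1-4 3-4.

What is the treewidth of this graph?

1

A width-1 tree decomposition is:
Bags: B1 = {3, 4}  B2 = {1, 4}  B3 = {0, 1}  B4 = {0, 2}
Tree: B1–B2, B2–B3, B3–B4
Every bag has size at most 2, so the width is 2 − 1 = 1 and tw(G) ≤ 1. Since G has at least one edge (e.g. 3–4), it is not an edgeless graph, so tw(G) ≥ 1. Therefore the treewidth is 1.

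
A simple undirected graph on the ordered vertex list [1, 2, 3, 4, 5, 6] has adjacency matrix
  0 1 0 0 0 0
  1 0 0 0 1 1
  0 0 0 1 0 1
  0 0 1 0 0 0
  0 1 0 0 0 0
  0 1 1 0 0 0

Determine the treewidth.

1

A width-1 tree decomposition is:
Bags: B1 = {2, 6}  B2 = {3, 6}  B3 = {2, 5}  B4 = {1, 2}  B5 = {3, 4}
Tree: B1–B2, B1–B3, B1–B4, B2–B5
Every bag has size at most 2, so the width is 2 − 1 = 1 and tw(G) ≤ 1. Any graph with an edge has treewidth ≥ 1, and G has the edge 2–6. Combining the bounds, tw(G) = 1.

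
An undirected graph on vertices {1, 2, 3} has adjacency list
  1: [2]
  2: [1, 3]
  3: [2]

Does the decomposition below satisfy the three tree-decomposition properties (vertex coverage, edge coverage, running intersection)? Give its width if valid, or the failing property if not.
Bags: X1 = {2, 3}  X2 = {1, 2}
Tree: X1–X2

Yes; width 1.

Vertex coverage: the bags together contain {1, 2, 3}, the full vertex set. Edge coverage: each edge of G has both endpoints in at least one bag. Running intersection: for every vertex, the bags containing it form a connected subtree. All three properties hold, so this is a valid tree decomposition of width max|bag| − 1 = 1, and hence tw(G) ≤ 1.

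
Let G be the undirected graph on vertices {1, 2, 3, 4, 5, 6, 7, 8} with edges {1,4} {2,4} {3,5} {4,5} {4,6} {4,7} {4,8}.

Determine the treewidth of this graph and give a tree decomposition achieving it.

Treewidth 1.
Bags: B1 = {4, 6}  B2 = {4, 7}  B3 = {4, 8}  B4 = {2, 4}  B5 = {4, 5}  B6 = {1, 4}  B7 = {3, 5}
Tree: B1–B2, B1–B3, B2–B4, B3–B5, B2–B6, B5–B7

Each bag holds 2 vertices, so the decomposition has width 1, which upper-bounds the treewidth. G has an edge, so its treewidth is at least 1. The upper and lower bounds meet at 1, so that is the treewidth.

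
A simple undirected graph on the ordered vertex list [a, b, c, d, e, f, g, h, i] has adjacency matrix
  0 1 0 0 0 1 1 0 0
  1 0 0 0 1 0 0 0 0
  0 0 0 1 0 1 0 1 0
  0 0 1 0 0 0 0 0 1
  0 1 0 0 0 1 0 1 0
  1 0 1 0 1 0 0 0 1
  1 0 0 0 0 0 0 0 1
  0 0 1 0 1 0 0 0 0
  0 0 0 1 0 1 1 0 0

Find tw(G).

3

A width-3 tree decomposition is:
Bags: B1 = {a, b, e, g}  B2 = {a, e, f, g}  B3 = {e, f, g, i}  B4 = {e, f, h, i}  B5 = {c, f, h, i}  B6 = {c, d, h, i}
Tree: B1–B2, B2–B3, B3–B4, B4–B5, B5–B6
Every bag has size at most 4, so the width is 4 − 1 = 3 and tw(G) ≤ 3. For the lower bound: the 4 vertex sets {a,b,g}, {e}, {f}, {c,d,h,i} are disjoint, each induces a connected subgraph, and every pair is joined by at least one edge of G. Contracting each set to a single vertex therefore yields K_{4} as a minor, and since treewidth is minor-monotone, tw(G) ≥ tw(K_{4}) = 3. Combining the bounds, tw(G) = 3.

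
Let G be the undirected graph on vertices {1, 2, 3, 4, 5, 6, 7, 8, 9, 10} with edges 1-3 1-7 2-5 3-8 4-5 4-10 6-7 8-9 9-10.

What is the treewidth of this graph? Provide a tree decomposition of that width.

Each bag holds 2 vertices, so the decomposition has width 1, which upper-bounds the treewidth. Any graph with an edge has treewidth ≥ 1, and G has the edge 6–7. Therefore the treewidth is 1.

Treewidth 1.
One optimal decomposition is:
Bags: B1 = {6, 7}  B2 = {1, 7}  B3 = {1, 3}  B4 = {3, 8}  B5 = {8, 9}  B6 = {9, 10}  B7 = {4, 10}  B8 = {4, 5}  B9 = {2, 5}
Tree: B1–B2, B2–B3, B3–B4, B4–B5, B5–B6, B6–B7, B7–B8, B8–B9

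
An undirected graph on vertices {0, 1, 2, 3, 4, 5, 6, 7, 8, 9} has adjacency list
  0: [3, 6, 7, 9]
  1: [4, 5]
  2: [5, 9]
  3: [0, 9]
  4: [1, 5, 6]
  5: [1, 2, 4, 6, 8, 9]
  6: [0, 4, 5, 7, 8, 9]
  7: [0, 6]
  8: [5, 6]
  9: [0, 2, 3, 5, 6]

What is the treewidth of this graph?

2

A width-2 tree decomposition is:
Bags: B1 = {2, 5, 9}  B2 = {5, 6, 9}  B3 = {0, 6, 9}  B4 = {0, 3, 9}  B5 = {5, 6, 8}  B6 = {0, 6, 7}  B7 = {4, 5, 6}  B8 = {1, 4, 5}
Tree: B1–B2, B2–B3, B3–B4, B2–B5, B3–B6, B2–B7, B7–B8
Every bag has size at most 3, so the width is 3 − 1 = 2 and tw(G) ≤ 2. On the other hand G contains the 3-clique {0, 3, 9}. A clique must lie in a single bag of any decomposition, so no decomposition can have width below 2. Combining the bounds, tw(G) = 2.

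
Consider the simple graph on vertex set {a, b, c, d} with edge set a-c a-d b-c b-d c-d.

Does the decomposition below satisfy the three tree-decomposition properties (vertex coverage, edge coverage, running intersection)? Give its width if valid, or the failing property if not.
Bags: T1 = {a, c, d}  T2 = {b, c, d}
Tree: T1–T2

Checking the three conditions: (i) the bags cover all of {a, b, c, d}; (ii) for each edge, some bag contains both endpoints; (iii) the bags containing any fixed vertex form a subtree. All hold, so the decomposition is valid with width 3 − 1 = 2.

Yes; width 2.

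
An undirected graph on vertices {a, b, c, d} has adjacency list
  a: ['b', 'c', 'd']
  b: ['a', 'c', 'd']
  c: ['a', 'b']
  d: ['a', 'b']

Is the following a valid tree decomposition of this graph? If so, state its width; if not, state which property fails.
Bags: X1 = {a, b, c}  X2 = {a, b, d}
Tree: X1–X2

Yes; width 2.

Vertex coverage: the bags together contain {a, b, c, d}, the full vertex set. Edge coverage: each edge of G has both endpoints in at least one bag. Running intersection: for every vertex, the bags containing it form a connected subtree. All three properties hold, so this is a valid tree decomposition of width max|bag| − 1 = 2, and hence tw(G) ≤ 2.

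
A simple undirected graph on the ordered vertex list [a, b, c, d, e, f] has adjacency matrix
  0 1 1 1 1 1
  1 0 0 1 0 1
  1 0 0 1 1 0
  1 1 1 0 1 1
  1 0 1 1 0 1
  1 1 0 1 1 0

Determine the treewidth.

A width-3 tree decomposition is:
Bags: B1 = {a, d, e, f}  B2 = {a, c, d, e}  B3 = {a, b, d, f}
Tree: B1–B2, B1–B3
Every bag has size at most 4, so the width is 4 − 1 = 3 and tw(G) ≤ 3. For the lower bound, the 4 vertices {a, c, d, e} are pairwise adjacent, and any tree decomposition puts a clique entirely inside one bag — forcing width ≥ 3. Therefore the treewidth is 3.

3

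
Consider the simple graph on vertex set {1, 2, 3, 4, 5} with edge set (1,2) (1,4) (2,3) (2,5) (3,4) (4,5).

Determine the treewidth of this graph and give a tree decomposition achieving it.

Every bag has size at most 3, so the width is 3 − 1 = 2 and tw(G) ≤ 2. The edges 3–2–1–4–3 form a cycle, so G is not a tree and its treewidth is at least 2. Combining the bounds, tw(G) = 2.

Treewidth 2.
Bags: B1 = {2, 3, 4}  B2 = {1, 2, 4}  B3 = {2, 4, 5}
Tree: B1–B2, B2–B3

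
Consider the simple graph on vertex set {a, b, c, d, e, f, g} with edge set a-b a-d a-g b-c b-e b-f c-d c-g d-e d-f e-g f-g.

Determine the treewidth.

A width-3 tree decomposition is:
Bags: B1 = {b, d, e, g}  B2 = {a, b, d, g}  B3 = {b, d, f, g}  B4 = {b, c, d, g}
Tree: B1–B2, B2–B3, B3–B4
Every bag has size at most 4, so the width is 4 − 1 = 3 and tw(G) ≤ 3. For the lower bound: the 4 vertex sets {d,e}, {a,b}, {g}, {f} are disjoint, each induces a connected subgraph, and every pair is joined by at least one edge of G. Contracting each set to a single vertex therefore yields K_{4} as a minor, and since treewidth is minor-monotone, tw(G) ≥ tw(K_{4}) = 3. Combining the bounds, tw(G) = 3.

3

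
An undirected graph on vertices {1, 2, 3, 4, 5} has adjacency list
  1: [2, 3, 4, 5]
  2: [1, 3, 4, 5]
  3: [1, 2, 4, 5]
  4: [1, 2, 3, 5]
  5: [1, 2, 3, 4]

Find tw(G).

4

A width-4 tree decomposition is:
Bags: B1 = {1, 2, 3, 4, 5}
Tree: (single bag)
With just one bag of size 5, the width is 5 − 1 = 4, so tw(G) ≤ 4. Conversely, {1, 2, 3, 4, 5} is a clique of size 5, and the vertices of any clique must share a bag in every tree decomposition; so some bag has ≥ 5 vertices and tw(G) ≥ 4. The upper and lower bounds meet at 4, so that is the treewidth.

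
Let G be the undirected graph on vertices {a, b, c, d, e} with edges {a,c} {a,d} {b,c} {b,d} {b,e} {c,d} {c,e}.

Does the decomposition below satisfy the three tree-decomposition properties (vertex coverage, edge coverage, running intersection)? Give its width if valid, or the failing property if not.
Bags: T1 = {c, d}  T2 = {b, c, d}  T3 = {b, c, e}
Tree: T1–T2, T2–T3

A tree decomposition must satisfy three properties: every vertex lies in some bag; for every edge, both endpoints lie together in some bag; and for every vertex, the bags containing it form a connected subtree. Here vertex a appears in no bag, so the decomposition is invalid.

No — vertex a appears in no bag.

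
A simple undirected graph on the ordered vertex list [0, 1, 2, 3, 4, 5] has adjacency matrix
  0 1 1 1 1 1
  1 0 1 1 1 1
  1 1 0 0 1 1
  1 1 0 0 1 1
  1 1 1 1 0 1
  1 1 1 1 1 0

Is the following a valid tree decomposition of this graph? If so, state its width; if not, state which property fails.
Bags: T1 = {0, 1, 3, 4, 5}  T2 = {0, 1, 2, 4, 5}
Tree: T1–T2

Yes; width 4.

Vertex coverage: the bags together contain {0, 1, 2, 3, 4, 5}, the full vertex set. Edge coverage: each edge of G has both endpoints in at least one bag. Running intersection: for every vertex, the bags containing it form a connected subtree. All three properties hold, so this is a valid tree decomposition of width max|bag| − 1 = 4, and hence tw(G) ≤ 4.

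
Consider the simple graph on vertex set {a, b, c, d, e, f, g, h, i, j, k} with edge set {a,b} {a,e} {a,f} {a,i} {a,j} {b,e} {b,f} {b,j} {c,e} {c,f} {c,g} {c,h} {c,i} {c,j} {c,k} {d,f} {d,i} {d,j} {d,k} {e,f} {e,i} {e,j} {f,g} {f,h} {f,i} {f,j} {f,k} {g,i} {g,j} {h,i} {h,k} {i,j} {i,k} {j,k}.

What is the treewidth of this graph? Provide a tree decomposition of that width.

Treewidth 4.
Bags: B1 = {c, f, g, i, j}  B2 = {c, f, i, j, k}  B3 = {c, e, f, i, j}  B4 = {a, e, f, i, j}  B5 = {a, b, e, f, j}  B6 = {c, f, h, i, k}  B7 = {d, f, i, j, k}
Tree: B1–B2, B1–B3, B3–B4, B4–B5, B2–B6, B2–B7

Each bag holds 5 vertices, so the decomposition has width 4, which upper-bounds the treewidth. For the lower bound, the 5 vertices {a, b, e, f, j} are pairwise adjacent, and any tree decomposition puts a clique entirely inside one bag — forcing width ≥ 4. Hence tw(G) = 4 exactly.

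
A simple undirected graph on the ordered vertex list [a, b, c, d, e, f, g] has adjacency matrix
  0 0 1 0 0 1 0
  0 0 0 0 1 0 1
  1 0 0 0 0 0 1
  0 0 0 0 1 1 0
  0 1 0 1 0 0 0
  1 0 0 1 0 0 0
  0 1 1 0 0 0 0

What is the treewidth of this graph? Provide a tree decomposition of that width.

Every bag has size at most 3, so the width is 3 − 1 = 2 and tw(G) ≤ 2. For the lower bound, G contains the cycle c–a–f–d–e–b–g–c, so G is not a forest; only forests have treewidth ≤ 1, hence tw(G) ≥ 2. The upper and lower bounds meet at 2, so that is the treewidth.

Treewidth 2.
Bags: B1 = {a, c, f}  B2 = {c, d, f}  B3 = {c, d, e}  B4 = {b, c, e}  B5 = {b, c, g}
Tree: B1–B2, B2–B3, B3–B4, B4–B5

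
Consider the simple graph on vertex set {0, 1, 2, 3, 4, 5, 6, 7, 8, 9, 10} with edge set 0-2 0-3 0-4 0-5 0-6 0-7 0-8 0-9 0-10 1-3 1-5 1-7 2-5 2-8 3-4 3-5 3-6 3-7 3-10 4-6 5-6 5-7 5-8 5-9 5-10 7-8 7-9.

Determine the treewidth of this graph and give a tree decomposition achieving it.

Every bag has size at most 4, so the width is 4 − 1 = 3 and tw(G) ≤ 3. Conversely, {0, 3, 4, 6} is a clique of size 4, and the vertices of any clique must share a bag in every tree decomposition; so some bag has ≥ 4 vertices and tw(G) ≥ 3. The upper and lower bounds meet at 3, so that is the treewidth.

Treewidth 3.
One such decomposition:
Bags: B1 = {0, 3, 5, 10}  B2 = {0, 3, 5, 7}  B3 = {0, 3, 5, 6}  B4 = {0, 5, 7, 8}  B5 = {0, 2, 5, 8}  B6 = {0, 3, 4, 6}  B7 = {0, 5, 7, 9}  B8 = {1, 3, 5, 7}
Tree: B1–B2, B2–B3, B2–B4, B4–B5, B3–B6, B4–B7, B2–B8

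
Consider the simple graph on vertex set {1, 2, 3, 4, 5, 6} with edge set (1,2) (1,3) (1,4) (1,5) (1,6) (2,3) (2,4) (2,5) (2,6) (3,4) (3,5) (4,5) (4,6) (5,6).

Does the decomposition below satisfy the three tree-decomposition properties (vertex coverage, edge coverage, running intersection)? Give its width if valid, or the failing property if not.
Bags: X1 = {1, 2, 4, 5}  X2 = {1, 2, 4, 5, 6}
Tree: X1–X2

A tree decomposition must satisfy three properties: every vertex lies in some bag; for every edge, both endpoints lie together in some bag; and for every vertex, the bags containing it form a connected subtree. Here vertex 3 appears in no bag, so the decomposition is invalid.

No — vertex 3 appears in no bag.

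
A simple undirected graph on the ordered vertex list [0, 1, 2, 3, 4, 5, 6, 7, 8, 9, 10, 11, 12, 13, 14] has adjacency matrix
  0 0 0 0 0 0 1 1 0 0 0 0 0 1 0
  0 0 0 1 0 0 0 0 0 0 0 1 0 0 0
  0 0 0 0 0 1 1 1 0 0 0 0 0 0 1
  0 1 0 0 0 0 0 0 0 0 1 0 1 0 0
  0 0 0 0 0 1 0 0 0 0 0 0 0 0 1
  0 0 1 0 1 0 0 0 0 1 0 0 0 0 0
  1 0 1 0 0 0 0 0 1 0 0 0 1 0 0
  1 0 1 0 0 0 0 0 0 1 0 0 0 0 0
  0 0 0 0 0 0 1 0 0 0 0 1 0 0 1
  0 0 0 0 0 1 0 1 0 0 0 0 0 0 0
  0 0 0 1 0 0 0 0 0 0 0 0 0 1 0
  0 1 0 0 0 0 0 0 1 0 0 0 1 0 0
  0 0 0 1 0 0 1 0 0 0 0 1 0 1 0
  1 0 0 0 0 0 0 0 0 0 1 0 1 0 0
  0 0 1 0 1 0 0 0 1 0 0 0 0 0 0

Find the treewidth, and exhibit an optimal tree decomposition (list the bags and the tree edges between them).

Treewidth 3.
One optimal decomposition is:
Bags: B1 = {1, 3, 10, 11}  B2 = {3, 10, 11, 12}  B3 = {10, 11, 12, 13}  B4 = {8, 11, 12, 13}  B5 = {6, 8, 12, 13}  B6 = {0, 6, 8, 13}  B7 = {0, 6, 8, 14}  B8 = {0, 2, 6, 14}  B9 = {0, 2, 7, 14}  B10 = {2, 4, 7, 14}  B11 = {2, 4, 5, 7}  B12 = {4, 5, 7, 9}
Tree: B1–B2, B2–B3, B3–B4, B4–B5, B5–B6, B6–B7, B7–B8, B8–B9, B9–B10, B10–B11, B11–B12

The largest bag has 4 vertices, giving width 3; this decomposition certifies tw(G) ≤ 3. For the lower bound: the 4 vertex sets {1,3,10}, {11}, {12}, {0,6,8,13} are disjoint, each induces a connected subgraph, and every pair is joined by at least one edge of G. Contracting each set to a single vertex therefore yields K_{4} as a minor, and since treewidth is minor-monotone, tw(G) ≥ tw(K_{4}) = 3. Hence tw(G) = 3 exactly.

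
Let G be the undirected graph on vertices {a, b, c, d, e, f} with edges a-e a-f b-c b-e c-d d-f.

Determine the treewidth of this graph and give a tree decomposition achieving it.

Treewidth 2.
One optimal decomposition is:
Bags: B1 = {a, e, f}  B2 = {b, e, f}  B3 = {b, c, f}  B4 = {c, d, f}
Tree: B1–B2, B2–B3, B3–B4

Every bag has size at most 3, so the width is 3 − 1 = 2 and tw(G) ≤ 2. Since f–a–e–b–c–d–f is a cycle in G, G is not acyclic. Forests are exactly the graphs of treewidth ≤ 1, so tw(G) ≥ 2. The upper and lower bounds meet at 2, so that is the treewidth.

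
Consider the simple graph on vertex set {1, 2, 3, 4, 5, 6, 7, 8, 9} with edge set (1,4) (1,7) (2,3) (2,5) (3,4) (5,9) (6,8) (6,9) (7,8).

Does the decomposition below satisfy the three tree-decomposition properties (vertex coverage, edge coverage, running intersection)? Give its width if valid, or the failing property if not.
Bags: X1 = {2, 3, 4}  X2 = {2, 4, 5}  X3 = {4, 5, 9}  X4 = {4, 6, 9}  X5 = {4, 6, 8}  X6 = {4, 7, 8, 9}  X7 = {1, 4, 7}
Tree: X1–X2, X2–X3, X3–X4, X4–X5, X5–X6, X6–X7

No — bags containing vertex 9 are not connected in the tree.

A tree decomposition must satisfy three properties: every vertex lies in some bag; for every edge, both endpoints lie together in some bag; and for every vertex, the bags containing it form a connected subtree. Here bags containing vertex 9 are not connected in the tree, so the decomposition is invalid.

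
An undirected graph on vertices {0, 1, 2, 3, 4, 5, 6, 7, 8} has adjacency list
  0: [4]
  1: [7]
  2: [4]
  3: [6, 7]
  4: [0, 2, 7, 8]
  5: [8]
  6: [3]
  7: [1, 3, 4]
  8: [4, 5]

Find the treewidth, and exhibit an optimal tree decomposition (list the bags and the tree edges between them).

Each bag holds 2 vertices, so the decomposition has width 1, which upper-bounds the treewidth. G has an edge, so its treewidth is at least 1. Therefore the treewidth is 1.

Treewidth 1.
One such decomposition:
Bags: B1 = {5, 8}  B2 = {4, 8}  B3 = {4, 7}  B4 = {3, 7}  B5 = {0, 4}  B6 = {2, 4}  B7 = {3, 6}  B8 = {1, 7}
Tree: B1–B2, B2–B3, B3–B4, B2–B5, B5–B6, B4–B7, B3–B8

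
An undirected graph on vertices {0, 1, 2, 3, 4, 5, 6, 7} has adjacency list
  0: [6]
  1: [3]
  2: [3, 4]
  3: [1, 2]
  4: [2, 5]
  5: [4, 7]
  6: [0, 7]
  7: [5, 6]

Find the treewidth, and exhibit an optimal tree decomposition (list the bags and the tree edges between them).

The largest bag has 2 vertices, giving width 1; this decomposition certifies tw(G) ≤ 1. G has an edge, so its treewidth is at least 1. The upper and lower bounds meet at 1, so that is the treewidth.

Treewidth 1.
One such decomposition:
Bags: B1 = {0, 6}  B2 = {6, 7}  B3 = {5, 7}  B4 = {4, 5}  B5 = {2, 4}  B6 = {2, 3}  B7 = {1, 3}
Tree: B1–B2, B2–B3, B3–B4, B4–B5, B5–B6, B6–B7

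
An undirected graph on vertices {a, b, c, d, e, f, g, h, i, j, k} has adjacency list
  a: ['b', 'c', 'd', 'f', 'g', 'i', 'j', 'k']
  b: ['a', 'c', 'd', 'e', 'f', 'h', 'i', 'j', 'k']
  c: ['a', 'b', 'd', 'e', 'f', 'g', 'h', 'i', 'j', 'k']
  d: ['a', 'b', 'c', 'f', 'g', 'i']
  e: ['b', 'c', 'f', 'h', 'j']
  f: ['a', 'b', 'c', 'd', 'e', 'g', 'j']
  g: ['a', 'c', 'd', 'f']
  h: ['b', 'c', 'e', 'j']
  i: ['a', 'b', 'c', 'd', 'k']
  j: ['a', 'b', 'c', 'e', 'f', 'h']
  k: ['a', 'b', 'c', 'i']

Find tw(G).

A width-4 tree decomposition is:
Bags: B1 = {b, c, e, f, j}  B2 = {a, b, c, f, j}  B3 = {b, c, e, h, j}  B4 = {a, b, c, d, f}  B5 = {a, b, c, d, i}  B6 = {a, b, c, i, k}  B7 = {a, c, d, f, g}
Tree: B1–B2, B1–B3, B2–B4, B4–B5, B5–B6, B4–B7
Every bag has size at most 5, so the width is 5 − 1 = 4 and tw(G) ≤ 4. Conversely, {a, c, d, f, g} is a clique of size 5, and the vertices of any clique must share a bag in every tree decomposition; so some bag has ≥ 5 vertices and tw(G) ≥ 4. Therefore the treewidth is 4.

4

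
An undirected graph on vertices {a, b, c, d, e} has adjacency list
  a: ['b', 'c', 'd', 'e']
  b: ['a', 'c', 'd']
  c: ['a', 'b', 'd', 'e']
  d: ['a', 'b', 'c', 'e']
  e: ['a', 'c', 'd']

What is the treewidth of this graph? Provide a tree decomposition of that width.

Treewidth 3.
One optimal decomposition is:
Bags: B1 = {a, c, d, e}  B2 = {a, b, c, d}
Tree: B1–B2

The largest bag has 4 vertices, giving width 3; this decomposition certifies tw(G) ≤ 3. On the other hand G contains the 4-clique {a, c, d, e}. A clique must lie in a single bag of any decomposition, so no decomposition can have width below 3. Hence tw(G) = 3 exactly.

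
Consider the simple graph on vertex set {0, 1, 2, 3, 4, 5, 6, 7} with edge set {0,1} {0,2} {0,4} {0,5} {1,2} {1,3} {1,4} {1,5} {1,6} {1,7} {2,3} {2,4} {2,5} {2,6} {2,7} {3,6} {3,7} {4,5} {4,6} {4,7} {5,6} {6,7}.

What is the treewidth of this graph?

4

A width-4 tree decomposition is:
Bags: B1 = {1, 2, 4, 6, 7}  B2 = {1, 2, 4, 5, 6}  B3 = {1, 2, 3, 6, 7}  B4 = {0, 1, 2, 4, 5}
Tree: B1–B2, B1–B3, B2–B4
The largest bag has 5 vertices, giving width 4; this decomposition certifies tw(G) ≤ 4. Conversely, {1, 2, 3, 6, 7} is a clique of size 5, and the vertices of any clique must share a bag in every tree decomposition; so some bag has ≥ 5 vertices and tw(G) ≥ 4. Hence tw(G) = 4 exactly.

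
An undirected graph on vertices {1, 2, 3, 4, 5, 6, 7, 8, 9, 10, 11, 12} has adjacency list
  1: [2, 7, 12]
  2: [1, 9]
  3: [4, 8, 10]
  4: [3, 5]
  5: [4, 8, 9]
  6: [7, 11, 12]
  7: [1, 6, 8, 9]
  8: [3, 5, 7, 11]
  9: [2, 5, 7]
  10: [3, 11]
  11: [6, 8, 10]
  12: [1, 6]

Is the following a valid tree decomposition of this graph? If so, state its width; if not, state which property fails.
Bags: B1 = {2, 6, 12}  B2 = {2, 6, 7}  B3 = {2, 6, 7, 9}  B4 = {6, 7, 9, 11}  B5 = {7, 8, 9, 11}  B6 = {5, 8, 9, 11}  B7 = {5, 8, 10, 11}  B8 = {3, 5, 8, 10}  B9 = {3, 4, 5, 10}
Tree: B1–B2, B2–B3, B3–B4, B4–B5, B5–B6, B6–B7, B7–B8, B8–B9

A tree decomposition must satisfy three properties: every vertex lies in some bag; for every edge, both endpoints lie together in some bag; and for every vertex, the bags containing it form a connected subtree. Here vertex 1 appears in no bag, so the decomposition is invalid.

No — vertex 1 appears in no bag.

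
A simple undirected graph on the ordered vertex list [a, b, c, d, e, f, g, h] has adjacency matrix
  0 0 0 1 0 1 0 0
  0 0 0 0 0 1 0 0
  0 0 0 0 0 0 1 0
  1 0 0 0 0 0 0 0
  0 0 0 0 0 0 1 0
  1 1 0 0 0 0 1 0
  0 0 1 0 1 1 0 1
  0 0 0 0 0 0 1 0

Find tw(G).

A width-1 tree decomposition is:
Bags: B1 = {f, g}  B2 = {c, g}  B3 = {e, g}  B4 = {g, h}  B5 = {a, f}  B6 = {b, f}  B7 = {a, d}
Tree: B1–B2, B1–B3, B1–B4, B1–B5, B1–B6, B5–B7
Every bag has size at most 2, so the width is 2 − 1 = 1 and tw(G) ≤ 1. Any graph with an edge has treewidth ≥ 1, and G has the edge g–f. The upper and lower bounds meet at 1, so that is the treewidth.

1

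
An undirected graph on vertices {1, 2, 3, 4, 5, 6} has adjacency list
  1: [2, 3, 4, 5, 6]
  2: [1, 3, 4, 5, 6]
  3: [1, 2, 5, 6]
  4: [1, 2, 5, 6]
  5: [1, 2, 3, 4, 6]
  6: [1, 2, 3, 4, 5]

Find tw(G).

4

A width-4 tree decomposition is:
Bags: B1 = {1, 2, 3, 5, 6}  B2 = {1, 2, 4, 5, 6}
Tree: B1–B2
Each bag holds 5 vertices, so the decomposition has width 4, which upper-bounds the treewidth. Conversely, {1, 2, 3, 5, 6} is a clique of size 5, and the vertices of any clique must share a bag in every tree decomposition; so some bag has ≥ 5 vertices and tw(G) ≥ 4. Hence tw(G) = 4 exactly.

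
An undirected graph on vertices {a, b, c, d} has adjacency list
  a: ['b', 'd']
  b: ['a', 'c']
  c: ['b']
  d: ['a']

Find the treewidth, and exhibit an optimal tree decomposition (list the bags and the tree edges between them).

Every bag has size at most 2, so the width is 2 − 1 = 1 and tw(G) ≤ 1. Any graph with an edge has treewidth ≥ 1, and G has the edge c–b. Hence tw(G) = 1 exactly.

Treewidth 1.
Bags: B1 = {b, c}  B2 = {a, b}  B3 = {a, d}
Tree: B1–B2, B2–B3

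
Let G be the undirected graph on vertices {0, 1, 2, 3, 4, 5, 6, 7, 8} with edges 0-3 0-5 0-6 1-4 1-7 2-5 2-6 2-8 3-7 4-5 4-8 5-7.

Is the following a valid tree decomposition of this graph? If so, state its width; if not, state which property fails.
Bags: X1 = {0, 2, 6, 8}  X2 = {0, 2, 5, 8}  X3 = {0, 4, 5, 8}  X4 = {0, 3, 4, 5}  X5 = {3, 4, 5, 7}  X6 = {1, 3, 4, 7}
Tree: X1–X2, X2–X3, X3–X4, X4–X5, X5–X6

Vertex coverage: the bags together contain {0, 1, 2, 3, 4, 5, 6, 7, 8}, the full vertex set. Edge coverage: each edge of G has both endpoints in at least one bag. Running intersection: for every vertex, the bags containing it form a connected subtree. All three properties hold, so this is a valid tree decomposition of width max|bag| − 1 = 3, and hence tw(G) ≤ 3.

Yes; width 3.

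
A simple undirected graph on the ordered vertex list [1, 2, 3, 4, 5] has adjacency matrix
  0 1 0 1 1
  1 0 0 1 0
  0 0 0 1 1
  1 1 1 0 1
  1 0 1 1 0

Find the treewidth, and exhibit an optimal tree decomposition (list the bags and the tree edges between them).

Every bag has size at most 3, so the width is 3 − 1 = 2 and tw(G) ≤ 2. On the other hand G contains the 3-clique {1, 2, 4}. A clique must lie in a single bag of any decomposition, so no decomposition can have width below 2. Therefore the treewidth is 2.

Treewidth 2.
One optimal decomposition is:
Bags: B1 = {3, 4, 5}  B2 = {1, 4, 5}  B3 = {1, 2, 4}
Tree: B1–B2, B2–B3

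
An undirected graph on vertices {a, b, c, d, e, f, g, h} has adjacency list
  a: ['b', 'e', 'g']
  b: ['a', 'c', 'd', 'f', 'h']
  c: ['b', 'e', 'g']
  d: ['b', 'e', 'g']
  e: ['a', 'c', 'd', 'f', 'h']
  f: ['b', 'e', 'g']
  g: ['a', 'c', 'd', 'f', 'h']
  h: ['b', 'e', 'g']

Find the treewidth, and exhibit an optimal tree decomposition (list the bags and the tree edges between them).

Every bag has size at most 4, so the width is 4 − 1 = 3 and tw(G) ≤ 3. For the lower bound: the 4 vertex sets {a,b}, {d,e}, {g}, {h} are disjoint, each induces a connected subgraph, and every pair is joined by at least one edge of G. Contracting each set to a single vertex therefore yields K_{4} as a minor, and since treewidth is minor-monotone, tw(G) ≥ tw(K_{4}) = 3. Therefore the treewidth is 3.

Treewidth 3.
Bags: B1 = {a, b, e, g}  B2 = {b, d, e, g}  B3 = {b, e, g, h}  B4 = {b, c, e, g}  B5 = {b, e, f, g}
Tree: B1–B2, B2–B3, B3–B4, B4–B5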